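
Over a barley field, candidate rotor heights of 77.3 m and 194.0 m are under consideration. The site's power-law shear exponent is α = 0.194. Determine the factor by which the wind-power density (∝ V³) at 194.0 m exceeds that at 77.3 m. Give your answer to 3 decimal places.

Speed ratio: V_B/V_A = (z_B/z_A)^α = (194.0/77.3)^0.194 = (2.5097)^0.194 = 1.19544
Power-density ratio: P_B/P_A = (V_B/V_A)³ = (1.19544)³ = 1.70836

1.708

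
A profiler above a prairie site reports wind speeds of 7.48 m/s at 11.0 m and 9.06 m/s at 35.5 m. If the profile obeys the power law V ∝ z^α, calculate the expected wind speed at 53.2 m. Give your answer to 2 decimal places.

First find α: α = ln(V₂/V₁)/ln(z₂/z₁) = ln(9.06/7.48)/ln(35.5/11.0) = 0.19164/1.17164 = 0.1636
Extrapolate from 35.5 m to 53.2 m: V₃ = 9.06 × (53.2/35.5)^0.1636 = 9.06 × 1.0684 = 9.6797 m/s

9.68 m/s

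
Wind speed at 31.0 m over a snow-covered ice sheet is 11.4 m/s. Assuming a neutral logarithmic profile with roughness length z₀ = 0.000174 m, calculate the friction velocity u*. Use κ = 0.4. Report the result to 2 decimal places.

Log law: V(z) = (u*/κ) · ln(z/z₀) ⇒ u* = κ · V / ln(z/z₀)
u* = 0.4 × 11.4 / ln(31.0/0.000174) = 0.4 × 11.4 / 12.0904
   = 4.5600 / 12.0904 = 0.3772 m/s

u* ≈ 0.38 m/s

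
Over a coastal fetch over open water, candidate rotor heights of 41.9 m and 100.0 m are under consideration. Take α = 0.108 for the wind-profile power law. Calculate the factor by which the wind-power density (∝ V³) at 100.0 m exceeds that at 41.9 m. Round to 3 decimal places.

1.326

Speed ratio: V_B/V_A = (z_B/z_A)^α = (100.0/41.9)^0.108 = (2.3866)^0.108 = 1.09850
Power-density ratio: P_B/P_A = (V_B/V_A)³ = (1.09850)³ = 1.32557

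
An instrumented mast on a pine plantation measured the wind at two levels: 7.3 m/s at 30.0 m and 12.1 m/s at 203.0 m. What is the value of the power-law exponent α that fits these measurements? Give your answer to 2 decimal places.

Power law: V₂/V₁ = (z₂/z₁)^α ⇒ α = ln(V₂/V₁) / ln(z₂/z₁)
α = ln(12.1/7.3) / ln(203.0/30.0) = ln(1.6575) / ln(6.7667)
  = 0.50533 / 1.91201 = 0.26429

α ≈ 0.26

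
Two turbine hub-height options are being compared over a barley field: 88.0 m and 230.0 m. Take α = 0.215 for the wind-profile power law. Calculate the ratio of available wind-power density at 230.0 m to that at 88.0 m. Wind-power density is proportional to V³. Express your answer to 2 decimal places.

Speed ratio: V_B/V_A = (z_B/z_A)^α = (230.0/88.0)^0.215 = (2.6136)^0.215 = 1.22944
Power-density ratio: P_B/P_A = (V_B/V_A)³ = (1.22944)³ = 1.85833

1.86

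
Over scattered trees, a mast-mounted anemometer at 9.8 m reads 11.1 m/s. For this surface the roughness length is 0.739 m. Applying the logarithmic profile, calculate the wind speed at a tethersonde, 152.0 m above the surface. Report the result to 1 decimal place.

22.9 m/s

Log law: V(z) ∝ ln(z/z₀), so V₂/V₁ = ln(z₂/z₀) / ln(z₁/z₀).
ln(152.0/0.739) = 5.3263, ln(9.8/0.739) = 2.5848
V₂ = 11.1 × 5.3263/2.5848 = 11.1 × 2.0606 = 22.8727 m/s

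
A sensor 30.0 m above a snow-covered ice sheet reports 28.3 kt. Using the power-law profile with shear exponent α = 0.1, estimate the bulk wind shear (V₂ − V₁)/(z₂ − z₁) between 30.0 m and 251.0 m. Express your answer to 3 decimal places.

Power law: V₂ = V₁ · (z₂/z₁)^α = 28.3 × (8.3667)^0.1 = 34.9979 kt
ΔV/Δz = (34.9979 − 28.3)/(251.0 − 30.0) = 6.6979/221.0000 = 0.03031 kt/m

0.030 kt/m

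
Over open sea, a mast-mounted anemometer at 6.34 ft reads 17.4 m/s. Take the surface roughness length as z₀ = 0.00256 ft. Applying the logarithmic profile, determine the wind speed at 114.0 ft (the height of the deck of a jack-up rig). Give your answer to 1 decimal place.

Log law: V(z) ∝ ln(z/z₀), so V₂/V₁ = ln(z₂/z₀) / ln(z₁/z₀).
ln(114.0/0.00256) = 10.7039, ln(6.34/0.00256) = 7.8146
V₂ = 17.4 × 10.7039/7.8146 = 17.4 × 1.3697 = 23.8333 m/s

23.8 m/s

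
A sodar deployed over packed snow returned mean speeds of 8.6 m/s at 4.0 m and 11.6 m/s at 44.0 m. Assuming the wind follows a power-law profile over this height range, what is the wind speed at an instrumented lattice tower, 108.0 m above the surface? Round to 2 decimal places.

12.98 m/s

First find α: α = ln(V₂/V₁)/ln(z₂/z₁) = ln(11.6/8.6)/ln(44.0/4.0) = 0.29924/2.39790 = 0.1248
Extrapolate from 44.0 m to 108.0 m: V₃ = 11.6 × (108.0/44.0)^0.1248 = 11.6 × 1.1186 = 12.9755 m/s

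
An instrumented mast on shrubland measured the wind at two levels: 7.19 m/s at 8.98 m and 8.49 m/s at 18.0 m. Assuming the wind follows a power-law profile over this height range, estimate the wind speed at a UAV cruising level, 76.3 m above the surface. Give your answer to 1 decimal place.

First find α: α = ln(V₂/V₁)/ln(z₂/z₁) = ln(8.49/7.19)/ln(18.0/8.98) = 0.16620/0.69537 = 0.2390
Extrapolate from 18.0 m to 76.3 m: V₃ = 8.49 × (76.3/18.0)^0.2390 = 8.49 × 1.4123 = 11.9901 m/s

12.0 m/s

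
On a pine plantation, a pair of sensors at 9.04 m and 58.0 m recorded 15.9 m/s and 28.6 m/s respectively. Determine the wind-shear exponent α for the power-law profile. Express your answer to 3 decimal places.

α ≈ 0.316

Power law: V₂/V₁ = (z₂/z₁)^α ⇒ α = ln(V₂/V₁) / ln(z₂/z₁)
α = ln(28.6/15.9) / ln(58.0/9.04) = ln(1.7987) / ln(6.4159)
  = 0.58709 / 1.85878 = 0.31585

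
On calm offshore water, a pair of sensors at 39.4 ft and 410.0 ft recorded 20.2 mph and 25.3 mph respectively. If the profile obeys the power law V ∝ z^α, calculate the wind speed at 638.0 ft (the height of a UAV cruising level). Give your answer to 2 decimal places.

26.40 mph

First find α: α = ln(V₂/V₁)/ln(z₂/z₁) = ln(25.3/20.2)/ln(410.0/39.4) = 0.22512/2.34239 = 0.0961
Extrapolate from 410.0 ft to 638.0 ft: V₃ = 25.3 × (638.0/410.0)^0.0961 = 25.3 × 1.0434 = 26.3983 mph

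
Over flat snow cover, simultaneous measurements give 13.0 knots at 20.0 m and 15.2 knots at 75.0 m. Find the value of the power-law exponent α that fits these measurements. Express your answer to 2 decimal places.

Power law: V₂/V₁ = (z₂/z₁)^α ⇒ α = ln(V₂/V₁) / ln(z₂/z₁)
α = ln(15.2/13.0) / ln(75.0/20.0) = ln(1.1692) / ln(3.7500)
  = 0.15635 / 1.32176 = 0.11829

α ≈ 0.12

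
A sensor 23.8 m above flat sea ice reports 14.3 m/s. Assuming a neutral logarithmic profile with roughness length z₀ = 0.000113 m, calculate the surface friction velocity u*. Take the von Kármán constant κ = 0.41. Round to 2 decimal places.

Log law: V(z) = (u*/κ) · ln(z/z₀) ⇒ u* = κ · V / ln(z/z₀)
u* = 0.41 × 14.3 / ln(23.8/0.000113) = 0.41 × 14.3 / 12.2578
   = 5.8630 / 12.2578 = 0.4783 m/s

u* ≈ 0.48 m/s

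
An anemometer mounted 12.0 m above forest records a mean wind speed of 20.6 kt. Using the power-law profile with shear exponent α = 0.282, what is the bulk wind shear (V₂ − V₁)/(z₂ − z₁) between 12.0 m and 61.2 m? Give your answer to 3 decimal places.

0.244 kt/m

Power law: V₂ = V₁ · (z₂/z₁)^α = 20.6 × (5.1000)^0.282 = 32.6138 kt
ΔV/Δz = (32.6138 − 20.6)/(61.2 − 12.0) = 12.0138/49.2000 = 0.24418 kt/m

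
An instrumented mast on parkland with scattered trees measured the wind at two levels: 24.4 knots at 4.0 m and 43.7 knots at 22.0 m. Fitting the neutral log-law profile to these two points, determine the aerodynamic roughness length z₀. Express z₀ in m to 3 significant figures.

Log law: V(z) ∝ ln(z/z₀). With r = V₁/V₂ = 24.4/43.7 = 0.55835,
r · ln(z₂/z₀) = ln(z₁/z₀) ⇒ ln z₀ = (ln z₁ − r·ln z₂)/(1 − r)
ln z₀ = (1.38629 − 0.55835×3.09104) / 0.44165 = -0.7689
z₀ = exp(-0.7689) = 0.4635 m

z₀ ≈ 0.464 m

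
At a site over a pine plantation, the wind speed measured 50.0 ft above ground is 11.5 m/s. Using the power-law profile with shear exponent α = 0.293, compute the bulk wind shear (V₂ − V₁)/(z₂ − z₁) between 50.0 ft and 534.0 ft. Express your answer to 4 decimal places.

0.0238 m/s/ft

Power law: V₂ = V₁ · (z₂/z₁)^α = 11.5 × (10.6800)^0.293 = 23.0181 m/s
ΔV/Δz = (23.0181 − 11.5)/(534.0 − 50.0) = 11.5181/484.0000 = 0.02380 m/s/ft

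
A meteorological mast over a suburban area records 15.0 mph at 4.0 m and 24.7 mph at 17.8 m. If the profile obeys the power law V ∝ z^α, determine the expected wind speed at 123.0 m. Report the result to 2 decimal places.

First find α: α = ln(V₂/V₁)/ln(z₂/z₁) = ln(24.7/15.0)/ln(17.8/4.0) = 0.49875/1.49290 = 0.3341
Extrapolate from 17.8 m to 123.0 m: V₃ = 24.7 × (123.0/17.8)^0.3341 = 24.7 × 1.9075 = 47.1145 mph

47.11 mph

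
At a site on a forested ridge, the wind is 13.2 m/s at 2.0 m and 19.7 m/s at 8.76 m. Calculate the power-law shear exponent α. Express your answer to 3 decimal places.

Power law: V₂/V₁ = (z₂/z₁)^α ⇒ α = ln(V₂/V₁) / ln(z₂/z₁)
α = ln(19.7/13.2) / ln(8.76/2.0) = ln(1.4924) / ln(4.3800)
  = 0.40040 / 1.47705 = 0.27108

α ≈ 0.271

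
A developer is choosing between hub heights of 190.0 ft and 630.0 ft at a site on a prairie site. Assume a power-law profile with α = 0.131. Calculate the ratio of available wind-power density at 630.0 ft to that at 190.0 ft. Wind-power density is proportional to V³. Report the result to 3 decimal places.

1.602

Speed ratio: V_B/V_A = (z_B/z_A)^α = (630.0/190.0)^0.131 = (3.3158)^0.131 = 1.17003
Power-density ratio: P_B/P_A = (V_B/V_A)³ = (1.17003)³ = 1.60174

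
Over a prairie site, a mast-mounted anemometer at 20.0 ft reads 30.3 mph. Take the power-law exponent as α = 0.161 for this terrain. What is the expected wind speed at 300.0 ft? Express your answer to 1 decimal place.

46.9 mph

Power-law profile: V₂ = V₁ · (z₂/z₁)^α
V₂ = 30.3 × (300.0/20.0)^0.161 = 30.3 × (15.0000)^0.161
    = 30.3 × 1.5465 = 46.8590 mph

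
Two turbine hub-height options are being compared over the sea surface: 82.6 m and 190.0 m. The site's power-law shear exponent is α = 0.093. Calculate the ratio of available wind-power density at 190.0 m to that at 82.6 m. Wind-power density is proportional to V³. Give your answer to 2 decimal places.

1.26

Speed ratio: V_B/V_A = (z_B/z_A)^α = (190.0/82.6)^0.093 = (2.3002)^0.093 = 1.08055
Power-density ratio: P_B/P_A = (V_B/V_A)³ = (1.08055)³ = 1.26164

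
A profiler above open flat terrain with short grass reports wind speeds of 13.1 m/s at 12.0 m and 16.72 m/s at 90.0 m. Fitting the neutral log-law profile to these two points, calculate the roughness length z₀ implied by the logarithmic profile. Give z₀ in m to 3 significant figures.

z₀ ≈ 0.00818 m

Log law: V(z) ∝ ln(z/z₀). With r = V₁/V₂ = 13.1/16.72 = 0.78349,
r · ln(z₂/z₀) = ln(z₁/z₀) ⇒ ln z₀ = (ln z₁ − r·ln z₂)/(1 − r)
ln z₀ = (2.48491 − 0.78349×4.49981) / 0.21651 = -4.8066
z₀ = exp(-4.8066) = 0.008176 m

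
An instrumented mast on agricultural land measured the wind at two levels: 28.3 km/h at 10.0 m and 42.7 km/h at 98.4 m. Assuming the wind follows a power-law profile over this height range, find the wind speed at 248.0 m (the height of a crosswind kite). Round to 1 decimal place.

50.4 km/h

First find α: α = ln(V₂/V₁)/ln(z₂/z₁) = ln(42.7/28.3)/ln(98.4/10.0) = 0.41134/2.28646 = 0.1799
Extrapolate from 98.4 m to 248.0 m: V₃ = 42.7 × (248.0/98.4)^0.1799 = 42.7 × 1.1809 = 50.4255 km/h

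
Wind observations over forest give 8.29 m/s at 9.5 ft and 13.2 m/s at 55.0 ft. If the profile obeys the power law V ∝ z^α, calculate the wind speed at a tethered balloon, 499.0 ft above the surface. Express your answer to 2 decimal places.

First find α: α = ln(V₂/V₁)/ln(z₂/z₁) = ln(13.2/8.29)/ln(55.0/9.5) = 0.46517/1.75604 = 0.2649
Extrapolate from 55.0 ft to 499.0 ft: V₃ = 13.2 × (499.0/55.0)^0.2649 = 13.2 × 1.7935 = 23.6741 m/s

23.67 m/s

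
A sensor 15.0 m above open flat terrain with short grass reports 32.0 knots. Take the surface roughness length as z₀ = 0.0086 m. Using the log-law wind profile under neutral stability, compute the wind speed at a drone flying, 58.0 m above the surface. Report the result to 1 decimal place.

Log law: V(z) ∝ ln(z/z₀), so V₂/V₁ = ln(z₂/z₀) / ln(z₁/z₀).
ln(58.0/0.0086) = 8.8164, ln(15.0/0.0086) = 7.4640
V₂ = 32.0 × 8.8164/7.4640 = 32.0 × 1.1812 = 37.7980 knots

37.8 knots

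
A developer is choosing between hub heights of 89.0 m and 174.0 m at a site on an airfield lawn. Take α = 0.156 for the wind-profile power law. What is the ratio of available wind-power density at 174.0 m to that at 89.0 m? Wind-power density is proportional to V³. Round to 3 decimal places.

Speed ratio: V_B/V_A = (z_B/z_A)^α = (174.0/89.0)^0.156 = (1.9551)^0.156 = 1.11025
Power-density ratio: P_B/P_A = (V_B/V_A)³ = (1.11025)³ = 1.36856

1.369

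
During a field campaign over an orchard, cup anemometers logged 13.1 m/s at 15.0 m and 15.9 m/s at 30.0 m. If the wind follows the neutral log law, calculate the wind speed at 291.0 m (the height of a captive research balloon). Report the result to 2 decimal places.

Log law: V ∝ ln(z/z₀). From the pair, with r = V₁/V₂ = 0.82390,
ln z₀ = (ln z₁ − r·ln z₂)/(1 − r) = (2.7081 − 0.82390×3.4012)/0.17610 = -0.5349 → z₀ = 0.5857 m
V₃ = V₁ · ln(z₃/z₀)/ln(z₁/z₀) = 13.1 × 6.2082/3.2429 = 25.0784 m/s

25.08 m/s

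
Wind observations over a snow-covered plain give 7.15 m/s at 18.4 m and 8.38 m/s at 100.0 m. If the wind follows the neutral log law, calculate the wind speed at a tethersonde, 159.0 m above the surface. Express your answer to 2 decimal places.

8.72 m/s

Log law: V ∝ ln(z/z₀). From the pair, with r = V₁/V₂ = 0.85322,
ln z₀ = (ln z₁ − r·ln z₂)/(1 − r) = (2.9124 − 0.85322×4.6052)/0.14678 = -6.9280 → z₀ = 0.0009799 m
V₃ = V₁ · ln(z₃/z₀)/ln(z₁/z₀) = 7.15 × 11.9969/9.8404 = 8.7169 m/s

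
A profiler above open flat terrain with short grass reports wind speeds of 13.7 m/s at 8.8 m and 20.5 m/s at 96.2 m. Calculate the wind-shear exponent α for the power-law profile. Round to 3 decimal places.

α ≈ 0.169

Power law: V₂/V₁ = (z₂/z₁)^α ⇒ α = ln(V₂/V₁) / ln(z₂/z₁)
α = ln(20.5/13.7) / ln(96.2/8.8) = ln(1.4964) / ln(10.9318)
  = 0.40303 / 2.39168 = 0.16851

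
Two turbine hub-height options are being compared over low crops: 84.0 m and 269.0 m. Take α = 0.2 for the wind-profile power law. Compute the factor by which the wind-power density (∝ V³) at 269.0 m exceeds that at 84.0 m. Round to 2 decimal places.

Speed ratio: V_B/V_A = (z_B/z_A)^α = (269.0/84.0)^0.2 = (3.2024)^0.2 = 1.26210
Power-density ratio: P_B/P_A = (V_B/V_A)³ = (1.26210)³ = 2.01041

2.01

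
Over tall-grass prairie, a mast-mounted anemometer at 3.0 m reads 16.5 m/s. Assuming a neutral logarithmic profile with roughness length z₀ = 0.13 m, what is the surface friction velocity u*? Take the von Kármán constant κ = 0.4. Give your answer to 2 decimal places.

Log law: V(z) = (u*/κ) · ln(z/z₀) ⇒ u* = κ · V / ln(z/z₀)
u* = 0.4 × 16.5 / ln(3.0/0.13) = 0.4 × 16.5 / 3.1388
   = 6.6000 / 3.1388 = 2.1027 m/s

u* ≈ 2.10 m/s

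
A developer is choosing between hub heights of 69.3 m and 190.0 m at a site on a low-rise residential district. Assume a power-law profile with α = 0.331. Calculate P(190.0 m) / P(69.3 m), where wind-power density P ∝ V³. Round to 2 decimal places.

Speed ratio: V_B/V_A = (z_B/z_A)^α = (190.0/69.3)^0.331 = (2.7417)^0.331 = 1.39632
Power-density ratio: P_B/P_A = (V_B/V_A)³ = (1.39632)³ = 2.72241

2.72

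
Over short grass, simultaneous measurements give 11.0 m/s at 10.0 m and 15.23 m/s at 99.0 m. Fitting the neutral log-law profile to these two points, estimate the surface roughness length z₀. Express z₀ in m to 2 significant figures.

Log law: V(z) ∝ ln(z/z₀). With r = V₁/V₂ = 11.0/15.23 = 0.72226,
r · ln(z₂/z₀) = ln(z₁/z₀) ⇒ ln z₀ = (ln z₁ − r·ln z₂)/(1 − r)
ln z₀ = (2.30259 − 0.72226×4.59512) / 0.27774 = -3.6591
z₀ = exp(-3.6591) = 0.02576 m

z₀ ≈ 0.026 m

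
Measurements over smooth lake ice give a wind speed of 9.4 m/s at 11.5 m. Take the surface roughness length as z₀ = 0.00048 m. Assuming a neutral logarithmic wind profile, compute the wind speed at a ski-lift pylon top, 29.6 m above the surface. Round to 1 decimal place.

10.3 m/s

Log law: V(z) ∝ ln(z/z₀), so V₂/V₁ = ln(z₂/z₀) / ln(z₁/z₀).
ln(29.6/0.00048) = 11.0295, ln(11.5/0.00048) = 10.0841
V₂ = 9.4 × 11.0295/10.0841 = 9.4 × 1.0938 = 10.2813 m/s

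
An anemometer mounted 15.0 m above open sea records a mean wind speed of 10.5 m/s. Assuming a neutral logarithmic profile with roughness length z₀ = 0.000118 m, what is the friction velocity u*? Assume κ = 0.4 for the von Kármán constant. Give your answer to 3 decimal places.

Log law: V(z) = (u*/κ) · ln(z/z₀) ⇒ u* = κ · V / ln(z/z₀)
u* = 0.4 × 10.5 / ln(15.0/0.000118) = 0.4 × 10.5 / 11.7529
   = 4.2000 / 11.7529 = 0.3574 m/s

u* ≈ 0.357 m/s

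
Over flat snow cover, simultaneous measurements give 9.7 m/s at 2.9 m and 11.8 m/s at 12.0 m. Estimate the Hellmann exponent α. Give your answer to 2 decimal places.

α ≈ 0.14

Power law: V₂/V₁ = (z₂/z₁)^α ⇒ α = ln(V₂/V₁) / ln(z₂/z₁)
α = ln(11.8/9.7) / ln(12.0/2.9) = ln(1.2165) / ln(4.1379)
  = 0.19597 / 1.42020 = 0.13799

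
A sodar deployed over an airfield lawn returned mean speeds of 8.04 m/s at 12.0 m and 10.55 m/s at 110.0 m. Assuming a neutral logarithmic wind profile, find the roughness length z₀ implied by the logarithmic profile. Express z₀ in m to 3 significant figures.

z₀ ≈ 0.00993 m

Log law: V(z) ∝ ln(z/z₀). With r = V₁/V₂ = 8.04/10.55 = 0.76209,
r · ln(z₂/z₀) = ln(z₁/z₀) ⇒ ln z₀ = (ln z₁ − r·ln z₂)/(1 − r)
ln z₀ = (2.48491 − 0.76209×4.70048) / 0.23791 = -4.6120
z₀ = exp(-4.6120) = 0.009932 m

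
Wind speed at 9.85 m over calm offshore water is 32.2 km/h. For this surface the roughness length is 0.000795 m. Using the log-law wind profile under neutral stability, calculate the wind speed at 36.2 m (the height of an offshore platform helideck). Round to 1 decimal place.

36.6 km/h

Log law: V(z) ∝ ln(z/z₀), so V₂/V₁ = ln(z₂/z₀) / ln(z₁/z₀).
ln(36.2/0.000795) = 10.7262, ln(9.85/0.000795) = 9.4246
V₂ = 32.2 × 10.7262/9.4246 = 32.2 × 1.1381 = 36.6470 km/h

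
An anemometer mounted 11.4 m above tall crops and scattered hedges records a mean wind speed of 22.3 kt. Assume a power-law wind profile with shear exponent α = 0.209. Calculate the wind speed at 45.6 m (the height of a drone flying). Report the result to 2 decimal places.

Power-law profile: V₂ = V₁ · (z₂/z₁)^α
V₂ = 22.3 × (45.6/11.4)^0.209 = 22.3 × (4.0000)^0.209
    = 22.3 × 1.3361 = 29.7945 kt

29.79 kt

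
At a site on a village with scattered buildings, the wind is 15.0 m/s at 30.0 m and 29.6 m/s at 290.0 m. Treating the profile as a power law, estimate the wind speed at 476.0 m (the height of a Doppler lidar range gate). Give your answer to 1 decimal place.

First find α: α = ln(V₂/V₁)/ln(z₂/z₁) = ln(29.6/15.0)/ln(290.0/30.0) = 0.67972/2.26868 = 0.2996
Extrapolate from 290.0 m to 476.0 m: V₃ = 29.6 × (476.0/290.0)^0.2996 = 29.6 × 1.1601 = 34.3377 m/s

34.3 m/s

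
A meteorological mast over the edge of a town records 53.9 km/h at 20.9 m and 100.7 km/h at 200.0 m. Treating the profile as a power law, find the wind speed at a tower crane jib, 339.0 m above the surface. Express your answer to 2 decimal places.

First find α: α = ln(V₂/V₁)/ln(z₂/z₁) = ln(100.7/53.9)/ln(200.0/20.9) = 0.62502/2.25857 = 0.2767
Extrapolate from 200.0 m to 339.0 m: V₃ = 100.7 × (339.0/200.0)^0.2767 = 100.7 × 1.1572 = 116.5327 km/h

116.53 km/h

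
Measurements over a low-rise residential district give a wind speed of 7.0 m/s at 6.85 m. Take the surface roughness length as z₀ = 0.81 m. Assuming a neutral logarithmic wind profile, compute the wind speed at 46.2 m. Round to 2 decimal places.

Log law: V(z) ∝ ln(z/z₀), so V₂/V₁ = ln(z₂/z₀) / ln(z₁/z₀).
ln(46.2/0.81) = 4.0437, ln(6.85/0.81) = 2.1350
V₂ = 7.0 × 4.0437/2.1350 = 7.0 × 1.8940 = 13.2582 m/s

13.26 m/s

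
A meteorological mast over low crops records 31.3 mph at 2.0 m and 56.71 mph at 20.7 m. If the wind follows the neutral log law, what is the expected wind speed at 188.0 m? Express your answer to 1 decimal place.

80.7 mph

Log law: V ∝ ln(z/z₀). From the pair, with r = V₁/V₂ = 0.55193,
ln z₀ = (ln z₁ − r·ln z₂)/(1 − r) = (0.6931 − 0.55193×3.0301)/0.44807 = -2.1855 → z₀ = 0.1124 m
V₃ = V₁ · ln(z₃/z₀)/ln(z₁/z₀) = 31.3 × 7.4220/2.8787 = 80.6991 mph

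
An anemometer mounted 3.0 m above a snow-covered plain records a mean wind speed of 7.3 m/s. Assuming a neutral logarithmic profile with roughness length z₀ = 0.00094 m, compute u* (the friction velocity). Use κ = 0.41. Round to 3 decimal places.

u* ≈ 0.371 m/s

Log law: V(z) = (u*/κ) · ln(z/z₀) ⇒ u* = κ · V / ln(z/z₀)
u* = 0.41 × 7.3 / ln(3.0/0.00094) = 0.41 × 7.3 / 8.0682
   = 2.9930 / 8.0682 = 0.3710 m/s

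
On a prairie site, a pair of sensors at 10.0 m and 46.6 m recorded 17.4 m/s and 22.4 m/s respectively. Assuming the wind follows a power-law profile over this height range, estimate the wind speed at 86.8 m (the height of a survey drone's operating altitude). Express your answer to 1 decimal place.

24.8 m/s

First find α: α = ln(V₂/V₁)/ln(z₂/z₁) = ln(22.4/17.4)/ln(46.6/10.0) = 0.25259/1.53902 = 0.1641
Extrapolate from 46.6 m to 86.8 m: V₃ = 22.4 × (86.8/46.6)^0.1641 = 22.4 × 1.1075 = 24.8075 m/s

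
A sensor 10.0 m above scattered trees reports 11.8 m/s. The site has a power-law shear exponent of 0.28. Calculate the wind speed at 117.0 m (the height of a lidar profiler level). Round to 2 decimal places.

Power-law profile: V₂ = V₁ · (z₂/z₁)^α
V₂ = 11.8 × (117.0/10.0)^0.28 = 11.8 × (11.7000)^0.28
    = 11.8 × 1.9911 = 23.4949 m/s

23.49 m/s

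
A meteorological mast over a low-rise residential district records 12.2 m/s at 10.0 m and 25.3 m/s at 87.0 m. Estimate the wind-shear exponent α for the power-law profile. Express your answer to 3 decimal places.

Power law: V₂/V₁ = (z₂/z₁)^α ⇒ α = ln(V₂/V₁) / ln(z₂/z₁)
α = ln(25.3/12.2) / ln(87.0/10.0) = ln(2.0738) / ln(8.7000)
  = 0.72937 / 2.16332 = 0.33715

α ≈ 0.337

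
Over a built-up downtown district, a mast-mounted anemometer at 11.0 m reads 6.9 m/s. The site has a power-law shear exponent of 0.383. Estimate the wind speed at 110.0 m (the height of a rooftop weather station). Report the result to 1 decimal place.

16.7 m/s

Power-law profile: V₂ = V₁ · (z₂/z₁)^α
V₂ = 6.9 × (110.0/11.0)^0.383 = 6.9 × (10.0000)^0.383
    = 6.9 × 2.4155 = 16.6667 m/s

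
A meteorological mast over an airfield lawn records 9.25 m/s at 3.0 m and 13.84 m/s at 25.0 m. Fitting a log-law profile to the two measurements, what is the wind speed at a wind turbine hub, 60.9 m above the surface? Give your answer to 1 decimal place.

15.8 m/s

Log law: V ∝ ln(z/z₀). From the pair, with r = V₁/V₂ = 0.66835,
ln z₀ = (ln z₁ − r·ln z₂)/(1 − r) = (1.0986 − 0.66835×3.2189)/0.33165 = -3.1742 → z₀ = 0.04183 m
V₃ = V₁ · ln(z₃/z₀)/ln(z₁/z₀) = 9.25 × 7.2835/4.2729 = 15.7675 m/s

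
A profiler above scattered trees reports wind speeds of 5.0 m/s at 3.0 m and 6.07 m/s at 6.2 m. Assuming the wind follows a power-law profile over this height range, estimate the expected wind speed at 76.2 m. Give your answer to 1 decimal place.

First find α: α = ln(V₂/V₁)/ln(z₂/z₁) = ln(6.07/5.0)/ln(6.2/3.0) = 0.19392/0.72594 = 0.2671
Extrapolate from 6.2 m to 76.2 m: V₃ = 6.07 × (76.2/6.2)^0.2671 = 6.07 × 1.9546 = 11.8644 m/s

11.9 m/s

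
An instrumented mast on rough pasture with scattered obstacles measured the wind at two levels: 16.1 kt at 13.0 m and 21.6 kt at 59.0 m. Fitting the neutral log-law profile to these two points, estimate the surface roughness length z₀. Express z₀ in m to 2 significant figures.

z₀ ≈ 0.16 m

Log law: V(z) ∝ ln(z/z₀). With r = V₁/V₂ = 16.1/21.6 = 0.74537,
r · ln(z₂/z₀) = ln(z₁/z₀) ⇒ ln z₀ = (ln z₁ − r·ln z₂)/(1 − r)
ln z₀ = (2.56495 − 0.74537×4.07754) / 0.25463 = -1.8628
z₀ = exp(-1.8628) = 0.1552 m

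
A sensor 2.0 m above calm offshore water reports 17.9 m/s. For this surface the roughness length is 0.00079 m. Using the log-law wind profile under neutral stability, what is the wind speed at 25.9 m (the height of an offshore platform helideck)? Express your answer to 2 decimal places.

23.75 m/s

Log law: V(z) ∝ ln(z/z₀), so V₂/V₁ = ln(z₂/z₀) / ln(z₁/z₀).
ln(25.9/0.00079) = 10.3977, ln(2.0/0.00079) = 7.8366
V₂ = 17.9 × 10.3977/7.8366 = 17.9 × 1.3268 = 23.7499 m/s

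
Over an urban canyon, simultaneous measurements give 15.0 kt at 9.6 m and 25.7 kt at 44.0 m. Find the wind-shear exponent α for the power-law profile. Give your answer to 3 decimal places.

Power law: V₂/V₁ = (z₂/z₁)^α ⇒ α = ln(V₂/V₁) / ln(z₂/z₁)
α = ln(25.7/15.0) / ln(44.0/9.6) = ln(1.7133) / ln(4.5833)
  = 0.53844 / 1.52243 = 0.35367

α ≈ 0.354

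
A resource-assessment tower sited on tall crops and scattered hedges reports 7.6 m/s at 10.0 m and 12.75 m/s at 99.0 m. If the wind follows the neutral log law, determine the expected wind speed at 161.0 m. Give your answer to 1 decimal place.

Log law: V ∝ ln(z/z₀). From the pair, with r = V₁/V₂ = 0.59608,
ln z₀ = (ln z₁ − r·ln z₂)/(1 − r) = (2.3026 − 0.59608×4.5951)/0.40392 = -1.0806 → z₀ = 0.3394 m
V₃ = V₁ · ln(z₃/z₀)/ln(z₁/z₀) = 7.6 × 6.1620/3.3832 = 13.8424 m/s

13.8 m/s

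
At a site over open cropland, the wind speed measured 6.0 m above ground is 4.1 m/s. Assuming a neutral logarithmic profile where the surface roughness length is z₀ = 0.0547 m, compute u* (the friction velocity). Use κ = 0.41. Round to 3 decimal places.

Log law: V(z) = (u*/κ) · ln(z/z₀) ⇒ u* = κ · V / ln(z/z₀)
u* = 0.41 × 4.1 / ln(6.0/0.0547) = 0.41 × 4.1 / 4.6977
   = 1.6810 / 4.6977 = 0.3578 m/s

u* ≈ 0.358 m/s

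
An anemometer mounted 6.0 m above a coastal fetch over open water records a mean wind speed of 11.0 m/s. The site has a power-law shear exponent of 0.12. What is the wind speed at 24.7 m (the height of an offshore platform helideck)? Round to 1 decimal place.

13.0 m/s

Power-law profile: V₂ = V₁ · (z₂/z₁)^α
V₂ = 11.0 × (24.7/6.0)^0.12 = 11.0 × (4.1167)^0.12
    = 11.0 × 1.1851 = 13.0358 m/s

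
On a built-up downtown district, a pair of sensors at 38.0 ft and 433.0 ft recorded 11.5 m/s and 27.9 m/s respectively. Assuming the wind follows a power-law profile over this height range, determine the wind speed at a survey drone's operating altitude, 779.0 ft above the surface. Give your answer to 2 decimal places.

First find α: α = ln(V₂/V₁)/ln(z₂/z₁) = ln(27.9/11.5)/ln(433.0/38.0) = 0.88628/2.43315 = 0.3643
Extrapolate from 433.0 ft to 779.0 ft: V₃ = 27.9 × (779.0/433.0)^0.3643 = 27.9 × 1.2385 = 34.5546 m/s

34.55 m/s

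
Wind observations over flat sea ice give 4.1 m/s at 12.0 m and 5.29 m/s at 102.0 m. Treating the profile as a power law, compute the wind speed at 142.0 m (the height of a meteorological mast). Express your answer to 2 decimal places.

First find α: α = ln(V₂/V₁)/ln(z₂/z₁) = ln(5.29/4.1)/ln(102.0/12.0) = 0.25483/2.14007 = 0.1191
Extrapolate from 102.0 m to 142.0 m: V₃ = 5.29 × (142.0/102.0)^0.1191 = 5.29 × 1.0402 = 5.5026 m/s

5.50 m/s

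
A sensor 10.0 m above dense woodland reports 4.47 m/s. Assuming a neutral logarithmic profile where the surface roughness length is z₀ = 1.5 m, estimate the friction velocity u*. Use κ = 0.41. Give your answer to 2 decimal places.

Log law: V(z) = (u*/κ) · ln(z/z₀) ⇒ u* = κ · V / ln(z/z₀)
u* = 0.41 × 4.47 / ln(10.0/1.5) = 0.41 × 4.47 / 1.8971
   = 1.8327 / 1.8971 = 0.9660 m/s

u* ≈ 0.97 m/s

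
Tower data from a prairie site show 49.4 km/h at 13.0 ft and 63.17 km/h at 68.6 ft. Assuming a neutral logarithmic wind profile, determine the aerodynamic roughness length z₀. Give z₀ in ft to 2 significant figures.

z₀ ≈ 0.033 ft

Log law: V(z) ∝ ln(z/z₀). With r = V₁/V₂ = 49.4/63.17 = 0.78202,
r · ln(z₂/z₀) = ln(z₁/z₀) ⇒ ln z₀ = (ln z₁ − r·ln z₂)/(1 − r)
ln z₀ = (2.56495 − 0.78202×4.22829) / 0.21798 = -3.4023
z₀ = exp(-3.4023) = 0.03330 ft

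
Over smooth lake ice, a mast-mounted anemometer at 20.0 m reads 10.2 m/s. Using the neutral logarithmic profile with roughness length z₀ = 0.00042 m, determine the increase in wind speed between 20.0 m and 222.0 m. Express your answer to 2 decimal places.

2.28 m/s

Log law: V₂ = V₁ · ln(z₂/z₀)/ln(z₁/z₀) = 10.2 × 13.1779/10.7710 = 12.4793 m/s
ΔV = 12.4793 − 10.2 = 2.2793 m/s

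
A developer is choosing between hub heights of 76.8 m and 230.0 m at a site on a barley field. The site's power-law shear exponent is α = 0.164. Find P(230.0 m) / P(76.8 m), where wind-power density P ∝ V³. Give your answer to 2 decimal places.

1.72

Speed ratio: V_B/V_A = (z_B/z_A)^α = (230.0/76.8)^0.164 = (2.9948)^0.164 = 1.19708
Power-density ratio: P_B/P_A = (V_B/V_A)³ = (1.19708)³ = 1.71543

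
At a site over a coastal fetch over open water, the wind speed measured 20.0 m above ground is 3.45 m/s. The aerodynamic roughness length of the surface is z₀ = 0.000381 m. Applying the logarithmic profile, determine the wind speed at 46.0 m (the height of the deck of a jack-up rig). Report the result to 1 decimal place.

3.7 m/s

Log law: V(z) ∝ ln(z/z₀), so V₂/V₁ = ln(z₂/z₀) / ln(z₁/z₀).
ln(46.0/0.000381) = 11.7014, ln(20.0/0.000381) = 10.8684
V₂ = 3.45 × 11.7014/10.8684 = 3.45 × 1.0766 = 3.7144 m/s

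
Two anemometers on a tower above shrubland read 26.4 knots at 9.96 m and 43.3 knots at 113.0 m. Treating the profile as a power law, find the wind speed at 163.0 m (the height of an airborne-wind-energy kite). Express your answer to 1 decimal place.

46.7 knots

First find α: α = ln(V₂/V₁)/ln(z₂/z₁) = ln(43.3/26.4)/ln(113.0/9.96) = 0.49479/2.42881 = 0.2037
Extrapolate from 113.0 m to 163.0 m: V₃ = 43.3 × (163.0/113.0)^0.2037 = 43.3 × 1.0775 = 46.6553 knots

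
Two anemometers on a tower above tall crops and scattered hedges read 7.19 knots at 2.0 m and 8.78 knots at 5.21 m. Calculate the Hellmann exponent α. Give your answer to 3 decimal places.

α ≈ 0.209

Power law: V₂/V₁ = (z₂/z₁)^α ⇒ α = ln(V₂/V₁) / ln(z₂/z₁)
α = ln(8.78/7.19) / ln(5.21/2.0) = ln(1.2211) / ln(2.6050)
  = 0.19979 / 0.95743 = 0.20867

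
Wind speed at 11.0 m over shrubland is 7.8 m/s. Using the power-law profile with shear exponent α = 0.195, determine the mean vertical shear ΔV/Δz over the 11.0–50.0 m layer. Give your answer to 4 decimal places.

0.0687 m/s/m

Power law: V₂ = V₁ · (z₂/z₁)^α = 7.8 × (4.5455)^0.195 = 10.4791 m/s
ΔV/Δz = (10.4791 − 7.8)/(50.0 − 11.0) = 2.6791/39.0000 = 0.06869 m/s/m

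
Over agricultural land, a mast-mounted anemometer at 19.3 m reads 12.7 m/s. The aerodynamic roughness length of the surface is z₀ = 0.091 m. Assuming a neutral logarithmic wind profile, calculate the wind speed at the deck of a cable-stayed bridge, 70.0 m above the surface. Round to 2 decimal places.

Log law: V(z) ∝ ln(z/z₀), so V₂/V₁ = ln(z₂/z₀) / ln(z₁/z₀).
ln(70.0/0.091) = 6.6454, ln(19.3/0.091) = 5.3570
V₂ = 12.7 × 6.6454/5.3570 = 12.7 × 1.2405 = 15.7544 m/s

15.75 m/s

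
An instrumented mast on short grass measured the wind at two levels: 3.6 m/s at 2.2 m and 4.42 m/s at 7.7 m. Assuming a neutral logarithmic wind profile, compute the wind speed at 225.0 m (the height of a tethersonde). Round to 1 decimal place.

Log law: V ∝ ln(z/z₀). From the pair, with r = V₁/V₂ = 0.81448,
ln z₀ = (ln z₁ − r·ln z₂)/(1 − r) = (0.7885 − 0.81448×2.0412)/0.18552 = -4.7115 → z₀ = 0.008991 m
V₃ = V₁ · ln(z₃/z₀)/ln(z₁/z₀) = 3.6 × 10.1276/5.4999 = 6.6290 m/s

6.6 m/s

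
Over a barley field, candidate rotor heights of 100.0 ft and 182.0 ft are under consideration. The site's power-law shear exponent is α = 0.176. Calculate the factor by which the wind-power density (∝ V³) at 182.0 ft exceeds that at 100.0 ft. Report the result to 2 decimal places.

1.37

Speed ratio: V_B/V_A = (z_B/z_A)^α = (182.0/100.0)^0.176 = (1.8200)^0.176 = 1.11115
Power-density ratio: P_B/P_A = (V_B/V_A)³ = (1.11115)³ = 1.37188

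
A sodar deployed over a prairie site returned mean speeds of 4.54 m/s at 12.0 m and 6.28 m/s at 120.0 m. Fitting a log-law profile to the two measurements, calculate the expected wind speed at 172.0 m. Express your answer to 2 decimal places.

6.55 m/s

Log law: V ∝ ln(z/z₀). From the pair, with r = V₁/V₂ = 0.72293,
ln z₀ = (ln z₁ − r·ln z₂)/(1 − r) = (2.4849 − 0.72293×4.7875)/0.27707 = -3.5230 → z₀ = 0.02951 m
V₃ = V₁ · ln(z₃/z₀)/ln(z₁/z₀) = 4.54 × 8.6705/6.0079 = 6.5520 m/s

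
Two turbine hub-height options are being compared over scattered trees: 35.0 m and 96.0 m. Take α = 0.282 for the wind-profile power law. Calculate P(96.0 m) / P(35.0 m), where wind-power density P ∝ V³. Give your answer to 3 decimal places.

Speed ratio: V_B/V_A = (z_B/z_A)^α = (96.0/35.0)^0.282 = (2.7429)^0.282 = 1.32915
Power-density ratio: P_B/P_A = (V_B/V_A)³ = (1.32915)³ = 2.34812

2.348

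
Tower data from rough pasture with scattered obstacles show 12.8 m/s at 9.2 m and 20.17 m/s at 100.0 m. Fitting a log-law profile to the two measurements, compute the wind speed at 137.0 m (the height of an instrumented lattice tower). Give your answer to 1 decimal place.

21.1 m/s

Log law: V ∝ ln(z/z₀). From the pair, with r = V₁/V₂ = 0.63461,
ln z₀ = (ln z₁ − r·ln z₂)/(1 − r) = (2.2192 − 0.63461×4.6052)/0.36539 = -1.9247 → z₀ = 0.1459 m
V₃ = V₁ · ln(z₃/z₀)/ln(z₁/z₀) = 12.8 × 6.8447/4.1439 = 21.1424 m/s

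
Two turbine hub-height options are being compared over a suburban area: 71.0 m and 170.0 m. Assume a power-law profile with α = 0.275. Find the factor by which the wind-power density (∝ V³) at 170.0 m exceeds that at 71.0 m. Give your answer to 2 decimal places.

Speed ratio: V_B/V_A = (z_B/z_A)^α = (170.0/71.0)^0.275 = (2.3944)^0.275 = 1.27139
Power-density ratio: P_B/P_A = (V_B/V_A)³ = (1.27139)³ = 2.05510

2.06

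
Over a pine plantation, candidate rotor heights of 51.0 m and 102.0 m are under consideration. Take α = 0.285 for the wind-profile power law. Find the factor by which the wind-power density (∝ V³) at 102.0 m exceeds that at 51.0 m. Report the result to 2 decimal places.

Speed ratio: V_B/V_A = (z_B/z_A)^α = (102.0/51.0)^0.285 = (2.0000)^0.285 = 1.21841
Power-density ratio: P_B/P_A = (V_B/V_A)³ = (1.21841)³ = 1.80876

1.81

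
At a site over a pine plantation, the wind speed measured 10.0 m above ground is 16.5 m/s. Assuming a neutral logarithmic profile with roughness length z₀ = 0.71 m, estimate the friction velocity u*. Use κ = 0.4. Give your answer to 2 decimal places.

u* ≈ 2.50 m/s

Log law: V(z) = (u*/κ) · ln(z/z₀) ⇒ u* = κ · V / ln(z/z₀)
u* = 0.4 × 16.5 / ln(10.0/0.71) = 0.4 × 16.5 / 2.6451
   = 6.6000 / 2.6451 = 2.4952 m/s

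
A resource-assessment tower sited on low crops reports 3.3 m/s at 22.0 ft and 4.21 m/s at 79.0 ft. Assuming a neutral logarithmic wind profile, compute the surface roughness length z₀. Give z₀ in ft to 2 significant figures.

z₀ ≈ 0.21 ft

Log law: V(z) ∝ ln(z/z₀). With r = V₁/V₂ = 3.3/4.21 = 0.78385,
r · ln(z₂/z₀) = ln(z₁/z₀) ⇒ ln z₀ = (ln z₁ − r·ln z₂)/(1 − r)
ln z₀ = (3.09104 − 0.78385×4.36945) / 0.21615 = -1.5449
z₀ = exp(-1.5449) = 0.2133 ft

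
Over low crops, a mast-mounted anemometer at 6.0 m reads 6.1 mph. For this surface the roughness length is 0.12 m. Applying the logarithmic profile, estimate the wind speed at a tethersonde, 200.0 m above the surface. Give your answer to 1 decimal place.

11.6 mph

Log law: V(z) ∝ ln(z/z₀), so V₂/V₁ = ln(z₂/z₀) / ln(z₁/z₀).
ln(200.0/0.12) = 7.4186, ln(6.0/0.12) = 3.9120
V₂ = 6.1 × 7.4186/3.9120 = 6.1 × 1.8964 = 11.5678 mph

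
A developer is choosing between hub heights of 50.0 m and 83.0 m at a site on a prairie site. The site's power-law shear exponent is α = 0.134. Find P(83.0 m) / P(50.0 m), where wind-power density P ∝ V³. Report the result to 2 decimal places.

Speed ratio: V_B/V_A = (z_B/z_A)^α = (83.0/50.0)^0.134 = (1.6600)^0.134 = 1.07027
Power-density ratio: P_B/P_A = (V_B/V_A)³ = (1.07027)³ = 1.22598

1.23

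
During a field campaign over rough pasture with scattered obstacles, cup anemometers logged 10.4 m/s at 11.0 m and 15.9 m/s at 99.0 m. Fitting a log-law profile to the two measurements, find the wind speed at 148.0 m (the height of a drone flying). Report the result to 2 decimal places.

Log law: V ∝ ln(z/z₀). From the pair, with r = V₁/V₂ = 0.65409,
ln z₀ = (ln z₁ − r·ln z₂)/(1 − r) = (2.3979 − 0.65409×4.5951)/0.34591 = -1.7569 → z₀ = 0.1726 m
V₃ = V₁ · ln(z₃/z₀)/ln(z₁/z₀) = 10.4 × 6.7541/4.1548 = 16.9065 m/s

16.91 m/s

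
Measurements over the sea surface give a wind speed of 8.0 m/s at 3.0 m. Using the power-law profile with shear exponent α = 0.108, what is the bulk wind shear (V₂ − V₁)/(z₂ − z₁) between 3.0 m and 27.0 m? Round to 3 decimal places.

0.089 m/s/m

Power law: V₂ = V₁ · (z₂/z₁)^α = 8.0 × (9.0000)^0.108 = 10.1426 m/s
ΔV/Δz = (10.1426 − 8.0)/(27.0 − 3.0) = 2.1426/24.0000 = 0.08927 m/s/m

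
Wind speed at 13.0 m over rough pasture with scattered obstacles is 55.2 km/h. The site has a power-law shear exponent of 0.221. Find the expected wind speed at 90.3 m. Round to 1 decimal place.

84.7 km/h

Power-law profile: V₂ = V₁ · (z₂/z₁)^α
V₂ = 55.2 × (90.3/13.0)^0.221 = 55.2 × (6.9462)^0.221
    = 55.2 × 1.5347 = 84.7158 km/h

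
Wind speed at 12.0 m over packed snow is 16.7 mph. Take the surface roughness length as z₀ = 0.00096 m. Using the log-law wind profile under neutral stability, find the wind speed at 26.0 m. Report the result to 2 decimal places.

Log law: V(z) ∝ ln(z/z₀), so V₂/V₁ = ln(z₂/z₀) / ln(z₁/z₀).
ln(26.0/0.00096) = 10.2067, ln(12.0/0.00096) = 9.4335
V₂ = 16.7 × 10.2067/9.4335 = 16.7 × 1.0820 = 18.0688 mph

18.07 mph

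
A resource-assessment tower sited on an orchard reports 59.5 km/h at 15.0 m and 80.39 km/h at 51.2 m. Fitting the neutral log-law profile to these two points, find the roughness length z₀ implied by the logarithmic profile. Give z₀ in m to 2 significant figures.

Log law: V(z) ∝ ln(z/z₀). With r = V₁/V₂ = 59.5/80.39 = 0.74014,
r · ln(z₂/z₀) = ln(z₁/z₀) ⇒ ln z₀ = (ln z₁ − r·ln z₂)/(1 − r)
ln z₀ = (2.70805 − 0.74014×3.93574) / 0.25986 = -0.7887
z₀ = exp(-0.7887) = 0.4544 m

z₀ ≈ 0.45 m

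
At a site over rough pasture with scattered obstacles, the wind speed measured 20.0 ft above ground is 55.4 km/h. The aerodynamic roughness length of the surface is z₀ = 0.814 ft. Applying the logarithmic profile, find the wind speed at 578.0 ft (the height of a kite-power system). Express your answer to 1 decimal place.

113.6 km/h

Log law: V(z) ∝ ln(z/z₀), so V₂/V₁ = ln(z₂/z₀) / ln(z₁/z₀).
ln(578.0/0.814) = 6.5654, ln(20.0/0.814) = 3.2015
V₂ = 55.4 × 6.5654/3.2015 = 55.4 × 2.0507 = 113.6087 km/h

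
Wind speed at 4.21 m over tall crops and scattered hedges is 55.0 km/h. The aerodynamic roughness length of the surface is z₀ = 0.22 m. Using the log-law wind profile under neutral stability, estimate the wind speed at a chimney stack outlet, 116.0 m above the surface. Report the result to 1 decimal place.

Log law: V(z) ∝ ln(z/z₀), so V₂/V₁ = ln(z₂/z₀) / ln(z₁/z₀).
ln(116.0/0.22) = 6.2677, ln(4.21/0.22) = 2.9516
V₂ = 55.0 × 6.2677/2.9516 = 55.0 × 2.1235 = 116.7928 km/h

116.8 km/h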